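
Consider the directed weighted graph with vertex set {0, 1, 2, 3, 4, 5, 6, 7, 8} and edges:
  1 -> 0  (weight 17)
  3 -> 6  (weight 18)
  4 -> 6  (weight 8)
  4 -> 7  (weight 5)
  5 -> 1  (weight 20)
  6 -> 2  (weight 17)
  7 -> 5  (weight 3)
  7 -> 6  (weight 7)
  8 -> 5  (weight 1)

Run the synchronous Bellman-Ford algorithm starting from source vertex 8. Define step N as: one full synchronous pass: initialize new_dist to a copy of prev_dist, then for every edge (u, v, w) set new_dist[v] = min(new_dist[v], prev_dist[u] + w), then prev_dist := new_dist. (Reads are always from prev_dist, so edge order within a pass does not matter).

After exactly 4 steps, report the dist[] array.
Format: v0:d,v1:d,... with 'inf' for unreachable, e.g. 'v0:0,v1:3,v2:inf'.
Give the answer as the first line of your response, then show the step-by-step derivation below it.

v0:38,v1:21,v2:inf,v3:inf,v4:inf,v5:1,v6:inf,v7:inf,v8:0

step 1: dist = v0:inf,v1:inf,v2:inf,v3:inf,v4:inf,v5:1,v6:inf,v7:inf,v8:0
step 2: dist = v0:inf,v1:21,v2:inf,v3:inf,v4:inf,v5:1,v6:inf,v7:inf,v8:0
step 3: dist = v0:38,v1:21,v2:inf,v3:inf,v4:inf,v5:1,v6:inf,v7:inf,v8:0
step 4: dist = v0:38,v1:21,v2:inf,v3:inf,v4:inf,v5:1,v6:inf,v7:inf,v8:0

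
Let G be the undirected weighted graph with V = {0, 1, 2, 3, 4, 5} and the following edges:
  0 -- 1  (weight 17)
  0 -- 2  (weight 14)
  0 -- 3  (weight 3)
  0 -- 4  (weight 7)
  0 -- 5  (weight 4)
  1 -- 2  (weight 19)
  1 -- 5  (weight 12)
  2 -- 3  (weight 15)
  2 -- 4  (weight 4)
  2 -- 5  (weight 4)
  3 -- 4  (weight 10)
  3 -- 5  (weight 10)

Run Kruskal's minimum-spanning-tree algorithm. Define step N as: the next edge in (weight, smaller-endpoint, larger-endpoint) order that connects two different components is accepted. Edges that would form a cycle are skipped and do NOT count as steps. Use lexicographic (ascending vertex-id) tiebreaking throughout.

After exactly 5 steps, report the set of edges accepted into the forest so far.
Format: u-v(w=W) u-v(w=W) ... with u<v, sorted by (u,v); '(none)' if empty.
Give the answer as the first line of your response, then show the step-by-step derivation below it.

0-3(w=3) 0-5(w=4) 1-5(w=12) 2-4(w=4) 2-5(w=4)

step 1: add edge 0-3 (w=3); MST = {0-3(w=3)}
step 2: add edge 0-5 (w=4); MST = {0-3(w=3) 0-5(w=4)}
step 3: add edge 2-4 (w=4); MST = {0-3(w=3) 0-5(w=4) 2-4(w=4)}
step 4: add edge 2-5 (w=4); MST = {0-3(w=3) 0-5(w=4) 2-4(w=4) 2-5(w=4)}
step 5: add edge 1-5 (w=12); MST = {0-3(w=3) 0-5(w=4) 1-5(w=12) 2-4(w=4) 2-5(w=4)}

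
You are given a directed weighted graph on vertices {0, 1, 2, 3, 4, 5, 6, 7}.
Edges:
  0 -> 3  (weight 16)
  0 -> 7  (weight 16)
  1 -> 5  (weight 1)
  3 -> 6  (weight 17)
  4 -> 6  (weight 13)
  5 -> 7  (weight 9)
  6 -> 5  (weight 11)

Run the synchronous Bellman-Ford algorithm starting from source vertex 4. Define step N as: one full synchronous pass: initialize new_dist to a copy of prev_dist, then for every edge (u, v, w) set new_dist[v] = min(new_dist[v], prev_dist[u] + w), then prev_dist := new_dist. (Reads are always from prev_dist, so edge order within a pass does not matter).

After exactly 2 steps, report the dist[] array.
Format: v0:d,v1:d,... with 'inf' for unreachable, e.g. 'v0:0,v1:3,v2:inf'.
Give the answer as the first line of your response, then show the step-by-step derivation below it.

v0:inf,v1:inf,v2:inf,v3:inf,v4:0,v5:24,v6:13,v7:inf

step 1: dist = v0:inf,v1:inf,v2:inf,v3:inf,v4:0,v5:inf,v6:13,v7:inf
step 2: dist = v0:inf,v1:inf,v2:inf,v3:inf,v4:0,v5:24,v6:13,v7:inf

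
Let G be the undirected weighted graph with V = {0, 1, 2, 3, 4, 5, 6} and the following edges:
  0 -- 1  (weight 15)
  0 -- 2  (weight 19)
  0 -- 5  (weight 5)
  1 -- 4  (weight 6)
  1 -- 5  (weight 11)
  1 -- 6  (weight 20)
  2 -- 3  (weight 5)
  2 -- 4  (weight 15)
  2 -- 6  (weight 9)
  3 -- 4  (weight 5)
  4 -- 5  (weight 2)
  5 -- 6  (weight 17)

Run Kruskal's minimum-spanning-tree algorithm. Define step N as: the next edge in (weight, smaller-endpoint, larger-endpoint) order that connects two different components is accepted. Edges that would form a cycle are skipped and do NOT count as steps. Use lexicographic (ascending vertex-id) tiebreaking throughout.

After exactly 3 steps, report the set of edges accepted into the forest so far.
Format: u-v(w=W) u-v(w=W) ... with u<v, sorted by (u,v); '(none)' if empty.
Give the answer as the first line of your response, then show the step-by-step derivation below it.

0-5(w=5) 2-3(w=5) 4-5(w=2)

step 1: add edge 4-5 (w=2); MST = {4-5(w=2)}
step 2: add edge 0-5 (w=5); MST = {0-5(w=5) 4-5(w=2)}
step 3: add edge 2-3 (w=5); MST = {0-5(w=5) 2-3(w=5) 4-5(w=2)}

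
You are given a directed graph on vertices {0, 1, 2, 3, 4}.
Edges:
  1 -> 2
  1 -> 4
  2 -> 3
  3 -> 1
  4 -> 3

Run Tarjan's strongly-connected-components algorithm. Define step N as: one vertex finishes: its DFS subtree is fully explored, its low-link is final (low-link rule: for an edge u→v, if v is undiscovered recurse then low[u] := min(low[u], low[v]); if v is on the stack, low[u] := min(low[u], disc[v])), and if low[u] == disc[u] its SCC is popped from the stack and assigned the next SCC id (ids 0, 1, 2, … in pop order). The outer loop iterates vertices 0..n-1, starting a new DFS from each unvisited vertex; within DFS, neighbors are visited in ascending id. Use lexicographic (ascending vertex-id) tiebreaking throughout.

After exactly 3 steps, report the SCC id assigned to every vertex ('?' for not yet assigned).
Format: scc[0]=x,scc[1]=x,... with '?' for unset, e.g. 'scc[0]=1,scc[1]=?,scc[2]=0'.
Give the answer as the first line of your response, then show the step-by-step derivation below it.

scc[0]=0,scc[1]=?,scc[2]=?,scc[3]=?,scc[4]=?

step 1: low=(low[0]=0,low[1]=?,low[2]=?,low[3]=?,low[4]=?); scc=(scc[0]=0,scc[1]=?,scc[2]=?,scc[3]=?,scc[4]=?)
step 2: low=(low[0]=0,low[1]=1,low[2]=2,low[3]=1,low[4]=?); scc=(scc[0]=0,scc[1]=?,scc[2]=?,scc[3]=?,scc[4]=?)
step 3: low=(low[0]=0,low[1]=1,low[2]=1,low[3]=1,low[4]=?); scc=(scc[0]=0,scc[1]=?,scc[2]=?,scc[3]=?,scc[4]=?)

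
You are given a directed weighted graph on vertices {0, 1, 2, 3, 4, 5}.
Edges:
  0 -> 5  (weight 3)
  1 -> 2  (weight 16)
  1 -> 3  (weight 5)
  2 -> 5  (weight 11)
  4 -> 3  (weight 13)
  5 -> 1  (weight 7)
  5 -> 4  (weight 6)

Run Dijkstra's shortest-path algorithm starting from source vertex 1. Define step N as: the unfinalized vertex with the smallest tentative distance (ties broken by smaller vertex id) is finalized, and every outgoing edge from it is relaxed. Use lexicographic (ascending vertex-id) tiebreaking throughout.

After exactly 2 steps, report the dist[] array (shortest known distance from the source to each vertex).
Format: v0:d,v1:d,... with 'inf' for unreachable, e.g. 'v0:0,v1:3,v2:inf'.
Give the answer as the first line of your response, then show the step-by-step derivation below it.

v0:inf,v1:0,v2:16,v3:5,v4:inf,v5:inf

step 1: dist = v0:inf,v1:0,v2:16,v3:5,v4:inf,v5:inf
step 2: dist = v0:inf,v1:0,v2:16,v3:5,v4:inf,v5:inf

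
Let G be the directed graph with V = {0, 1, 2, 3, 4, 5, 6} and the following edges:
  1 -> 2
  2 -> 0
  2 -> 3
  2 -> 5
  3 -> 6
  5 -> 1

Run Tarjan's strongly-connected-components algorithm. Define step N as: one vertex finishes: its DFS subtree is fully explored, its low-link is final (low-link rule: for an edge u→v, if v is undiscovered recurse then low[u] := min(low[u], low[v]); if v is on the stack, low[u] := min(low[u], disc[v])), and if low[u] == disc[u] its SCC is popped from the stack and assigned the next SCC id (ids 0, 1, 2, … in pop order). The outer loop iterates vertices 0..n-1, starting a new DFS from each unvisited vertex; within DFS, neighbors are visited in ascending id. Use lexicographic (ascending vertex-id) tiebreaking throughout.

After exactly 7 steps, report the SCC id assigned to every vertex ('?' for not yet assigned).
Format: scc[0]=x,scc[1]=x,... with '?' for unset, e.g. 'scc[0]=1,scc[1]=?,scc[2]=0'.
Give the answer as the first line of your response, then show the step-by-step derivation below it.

scc[0]=0,scc[1]=3,scc[2]=3,scc[3]=2,scc[4]=4,scc[5]=3,scc[6]=1

step 1: low=(low[0]=0,low[1]=?,low[2]=?,low[3]=?,low[4]=?,low[5]=?,low[6]=?); scc=(scc[0]=0,scc[1]=?,scc[2]=?,scc[3]=?,scc[4]=?,scc[5]=?,scc[6]=?)
step 2: low=(low[0]=0,low[1]=1,low[2]=2,low[3]=3,low[4]=?,low[5]=?,low[6]=4); scc=(scc[0]=0,scc[1]=?,scc[2]=?,scc[3]=?,scc[4]=?,scc[5]=?,scc[6]=1)
step 3: low=(low[0]=0,low[1]=1,low[2]=2,low[3]=3,low[4]=?,low[5]=?,low[6]=4); scc=(scc[0]=0,scc[1]=?,scc[2]=?,scc[3]=2,scc[4]=?,scc[5]=?,scc[6]=1)
step 4: low=(low[0]=0,low[1]=1,low[2]=2,low[3]=3,low[4]=?,low[5]=1,low[6]=4); scc=(scc[0]=0,scc[1]=?,scc[2]=?,scc[3]=2,scc[4]=?,scc[5]=?,scc[6]=1)
step 5: low=(low[0]=0,low[1]=1,low[2]=1,low[3]=3,low[4]=?,low[5]=1,low[6]=4); scc=(scc[0]=0,scc[1]=?,scc[2]=?,scc[3]=2,scc[4]=?,scc[5]=?,scc[6]=1)
step 6: low=(low[0]=0,low[1]=1,low[2]=1,low[3]=3,low[4]=?,low[5]=1,low[6]=4); scc=(scc[0]=0,scc[1]=3,scc[2]=3,scc[3]=2,scc[4]=?,scc[5]=3,scc[6]=1)
step 7: low=(low[0]=0,low[1]=1,low[2]=1,low[3]=3,low[4]=6,low[5]=1,low[6]=4); scc=(scc[0]=0,scc[1]=3,scc[2]=3,scc[3]=2,scc[4]=4,scc[5]=3,scc[6]=1)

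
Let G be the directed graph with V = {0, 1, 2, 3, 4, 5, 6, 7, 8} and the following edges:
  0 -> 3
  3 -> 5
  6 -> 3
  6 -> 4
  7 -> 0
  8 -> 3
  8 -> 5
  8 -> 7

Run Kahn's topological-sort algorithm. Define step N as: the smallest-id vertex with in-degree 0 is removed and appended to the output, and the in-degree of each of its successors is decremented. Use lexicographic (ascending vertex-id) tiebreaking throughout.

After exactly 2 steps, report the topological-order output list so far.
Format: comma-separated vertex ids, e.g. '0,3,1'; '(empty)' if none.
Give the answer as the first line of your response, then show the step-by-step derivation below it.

1,2

step 1: output 1; order=[1]; indeg=(1,0,0,3,1,2,0,1,0)
step 2: output 2; order=[1,2]; indeg=(1,0,0,3,1,2,0,1,0)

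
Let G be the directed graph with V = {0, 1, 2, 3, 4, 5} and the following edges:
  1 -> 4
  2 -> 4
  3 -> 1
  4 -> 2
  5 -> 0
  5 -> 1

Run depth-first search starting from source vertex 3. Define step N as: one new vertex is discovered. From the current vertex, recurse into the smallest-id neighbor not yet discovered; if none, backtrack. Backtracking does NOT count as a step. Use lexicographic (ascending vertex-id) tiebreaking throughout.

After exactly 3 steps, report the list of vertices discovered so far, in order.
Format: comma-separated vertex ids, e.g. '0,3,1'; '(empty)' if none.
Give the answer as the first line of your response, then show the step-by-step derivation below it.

3,1,4

step 1: discover 3; path=3; order=3
step 2: discover 1; path=3>1; order=3,1
step 3: discover 4; path=3>1>4; order=3,1,4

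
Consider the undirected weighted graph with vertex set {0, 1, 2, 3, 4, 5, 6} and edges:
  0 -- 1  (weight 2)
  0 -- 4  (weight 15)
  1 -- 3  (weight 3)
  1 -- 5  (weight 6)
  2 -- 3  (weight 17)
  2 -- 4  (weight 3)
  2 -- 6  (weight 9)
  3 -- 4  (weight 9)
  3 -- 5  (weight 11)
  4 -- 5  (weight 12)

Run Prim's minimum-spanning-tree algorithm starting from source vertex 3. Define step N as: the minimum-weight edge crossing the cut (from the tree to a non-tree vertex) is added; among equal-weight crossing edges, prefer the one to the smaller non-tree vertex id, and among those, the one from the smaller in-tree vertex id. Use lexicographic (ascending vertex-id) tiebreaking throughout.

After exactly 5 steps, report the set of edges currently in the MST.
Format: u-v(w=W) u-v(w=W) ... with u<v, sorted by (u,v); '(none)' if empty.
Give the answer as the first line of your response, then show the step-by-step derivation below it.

0-1(w=2) 1-3(w=3) 1-5(w=6) 2-4(w=3) 3-4(w=9)

step 1: add edge 1-3 (w=3); MST = {1-3(w=3)}
step 2: add edge 0-1 (w=2); MST = {0-1(w=2) 1-3(w=3)}
step 3: add edge 1-5 (w=6); MST = {0-1(w=2) 1-3(w=3) 1-5(w=6)}
step 4: add edge 3-4 (w=9); MST = {0-1(w=2) 1-3(w=3) 1-5(w=6) 3-4(w=9)}
step 5: add edge 2-4 (w=3); MST = {0-1(w=2) 1-3(w=3) 1-5(w=6) 2-4(w=3) 3-4(w=9)}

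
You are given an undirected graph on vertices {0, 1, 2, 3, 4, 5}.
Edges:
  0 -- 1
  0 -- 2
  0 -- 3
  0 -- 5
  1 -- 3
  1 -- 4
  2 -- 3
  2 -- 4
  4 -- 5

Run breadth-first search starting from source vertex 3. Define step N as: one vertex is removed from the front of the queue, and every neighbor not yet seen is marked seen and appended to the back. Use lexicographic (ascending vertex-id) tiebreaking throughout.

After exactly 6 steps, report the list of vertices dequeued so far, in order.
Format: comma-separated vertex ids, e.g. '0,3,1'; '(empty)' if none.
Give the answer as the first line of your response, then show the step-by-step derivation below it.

3,0,1,2,5,4

step 1: dequeue 3; queue=[0,1,2]; order=3
step 2: dequeue 0; queue=[1,2,5]; order=3,0
step 3: dequeue 1; queue=[2,5,4]; order=3,0,1
step 4: dequeue 2; queue=[5,4]; order=3,0,1,2
step 5: dequeue 5; queue=[4]; order=3,0,1,2,5
step 6: dequeue 4; queue=[(empty)]; order=3,0,1,2,5,4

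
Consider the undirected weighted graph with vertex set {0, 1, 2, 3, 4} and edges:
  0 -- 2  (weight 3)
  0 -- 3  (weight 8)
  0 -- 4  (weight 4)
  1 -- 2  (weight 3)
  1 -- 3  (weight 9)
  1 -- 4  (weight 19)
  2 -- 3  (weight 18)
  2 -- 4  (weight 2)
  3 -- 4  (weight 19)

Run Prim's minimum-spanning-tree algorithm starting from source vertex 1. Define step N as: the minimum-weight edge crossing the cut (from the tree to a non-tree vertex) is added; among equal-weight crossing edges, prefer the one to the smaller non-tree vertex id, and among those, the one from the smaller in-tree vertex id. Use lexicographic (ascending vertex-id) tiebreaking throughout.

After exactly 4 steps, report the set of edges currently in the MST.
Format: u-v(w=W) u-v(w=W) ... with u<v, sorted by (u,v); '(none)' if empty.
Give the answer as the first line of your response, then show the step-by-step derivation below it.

0-2(w=3) 0-3(w=8) 1-2(w=3) 2-4(w=2)

step 1: add edge 1-2 (w=3); MST = {1-2(w=3)}
step 2: add edge 2-4 (w=2); MST = {1-2(w=3) 2-4(w=2)}
step 3: add edge 0-2 (w=3); MST = {0-2(w=3) 1-2(w=3) 2-4(w=2)}
step 4: add edge 0-3 (w=8); MST = {0-2(w=3) 0-3(w=8) 1-2(w=3) 2-4(w=2)}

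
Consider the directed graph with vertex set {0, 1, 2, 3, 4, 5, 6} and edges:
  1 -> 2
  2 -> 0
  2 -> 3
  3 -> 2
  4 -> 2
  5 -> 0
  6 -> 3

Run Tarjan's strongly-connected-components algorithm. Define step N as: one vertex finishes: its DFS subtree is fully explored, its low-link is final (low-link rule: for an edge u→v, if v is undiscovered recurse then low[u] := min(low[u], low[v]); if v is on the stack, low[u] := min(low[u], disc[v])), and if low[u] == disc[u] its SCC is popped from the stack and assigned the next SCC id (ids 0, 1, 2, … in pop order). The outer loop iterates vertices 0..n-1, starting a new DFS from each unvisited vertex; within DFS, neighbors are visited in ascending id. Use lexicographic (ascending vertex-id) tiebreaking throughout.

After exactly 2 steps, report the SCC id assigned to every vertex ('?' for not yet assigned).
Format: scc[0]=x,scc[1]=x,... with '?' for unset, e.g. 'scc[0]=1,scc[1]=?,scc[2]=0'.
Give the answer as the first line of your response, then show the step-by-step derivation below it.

scc[0]=0,scc[1]=?,scc[2]=?,scc[3]=?,scc[4]=?,scc[5]=?,scc[6]=?

step 1: low=(low[0]=0,low[1]=?,low[2]=?,low[3]=?,low[4]=?,low[5]=?,low[6]=?); scc=(scc[0]=0,scc[1]=?,scc[2]=?,scc[3]=?,scc[4]=?,scc[5]=?,scc[6]=?)
step 2: low=(low[0]=0,low[1]=1,low[2]=2,low[3]=2,low[4]=?,low[5]=?,low[6]=?); scc=(scc[0]=0,scc[1]=?,scc[2]=?,scc[3]=?,scc[4]=?,scc[5]=?,scc[6]=?)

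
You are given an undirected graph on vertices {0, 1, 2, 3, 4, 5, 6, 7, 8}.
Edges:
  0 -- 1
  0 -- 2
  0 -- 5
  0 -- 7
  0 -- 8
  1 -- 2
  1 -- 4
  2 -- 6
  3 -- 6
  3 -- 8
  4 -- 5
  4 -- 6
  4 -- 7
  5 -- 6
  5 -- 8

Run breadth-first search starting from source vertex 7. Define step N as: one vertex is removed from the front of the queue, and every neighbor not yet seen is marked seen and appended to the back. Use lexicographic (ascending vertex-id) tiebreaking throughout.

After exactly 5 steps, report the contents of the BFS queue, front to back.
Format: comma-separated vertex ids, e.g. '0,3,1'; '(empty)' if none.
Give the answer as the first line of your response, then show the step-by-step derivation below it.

5,8,6

step 1: dequeue 7; queue=[0,4]; order=7
step 2: dequeue 0; queue=[4,1,2,5,8]; order=7,0
step 3: dequeue 4; queue=[1,2,5,8,6]; order=7,0,4
step 4: dequeue 1; queue=[2,5,8,6]; order=7,0,4,1
step 5: dequeue 2; queue=[5,8,6]; order=7,0,4,1,2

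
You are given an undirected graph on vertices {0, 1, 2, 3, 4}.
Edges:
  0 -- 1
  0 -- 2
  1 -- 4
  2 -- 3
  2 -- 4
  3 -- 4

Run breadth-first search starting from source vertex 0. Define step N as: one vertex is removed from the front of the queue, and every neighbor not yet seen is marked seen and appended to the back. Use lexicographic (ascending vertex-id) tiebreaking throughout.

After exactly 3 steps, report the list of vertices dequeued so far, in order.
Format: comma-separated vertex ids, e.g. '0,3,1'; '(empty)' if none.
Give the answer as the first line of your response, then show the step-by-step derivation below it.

0,1,2

step 1: dequeue 0; queue=[1,2]; order=0
step 2: dequeue 1; queue=[2,4]; order=0,1
step 3: dequeue 2; queue=[4,3]; order=0,1,2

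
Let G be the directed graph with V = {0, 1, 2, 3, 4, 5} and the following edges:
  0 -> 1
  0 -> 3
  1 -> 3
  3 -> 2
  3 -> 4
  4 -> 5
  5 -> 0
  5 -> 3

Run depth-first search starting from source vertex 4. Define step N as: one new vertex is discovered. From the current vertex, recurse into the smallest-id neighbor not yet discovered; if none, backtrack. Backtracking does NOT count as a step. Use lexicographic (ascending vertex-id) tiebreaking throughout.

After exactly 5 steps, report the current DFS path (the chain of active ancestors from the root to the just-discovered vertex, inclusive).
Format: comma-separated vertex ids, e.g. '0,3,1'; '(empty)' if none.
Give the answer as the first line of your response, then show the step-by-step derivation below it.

4,5,0,1,3

step 1: discover 4; path=4; order=4
step 2: discover 5; path=4>5; order=4,5
step 3: discover 0; path=4>5>0; order=4,5,0
step 4: discover 1; path=4>5>0>1; order=4,5,0,1
step 5: discover 3; path=4>5>0>1>3; order=4,5,0,1,3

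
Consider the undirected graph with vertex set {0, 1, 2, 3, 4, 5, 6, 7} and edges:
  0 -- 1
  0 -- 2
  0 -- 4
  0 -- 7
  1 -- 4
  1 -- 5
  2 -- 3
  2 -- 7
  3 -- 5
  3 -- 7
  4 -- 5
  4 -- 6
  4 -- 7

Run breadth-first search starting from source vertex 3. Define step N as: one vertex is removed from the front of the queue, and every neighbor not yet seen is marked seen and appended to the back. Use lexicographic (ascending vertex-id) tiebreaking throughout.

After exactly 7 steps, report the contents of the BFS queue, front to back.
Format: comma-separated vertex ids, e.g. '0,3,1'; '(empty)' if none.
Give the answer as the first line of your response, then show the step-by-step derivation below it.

6

step 1: dequeue 3; queue=[2,5,7]; order=3
step 2: dequeue 2; queue=[5,7,0]; order=3,2
step 3: dequeue 5; queue=[7,0,1,4]; order=3,2,5
step 4: dequeue 7; queue=[0,1,4]; order=3,2,5,7
step 5: dequeue 0; queue=[1,4]; order=3,2,5,7,0
step 6: dequeue 1; queue=[4]; order=3,2,5,7,0,1
step 7: dequeue 4; queue=[6]; order=3,2,5,7,0,1,4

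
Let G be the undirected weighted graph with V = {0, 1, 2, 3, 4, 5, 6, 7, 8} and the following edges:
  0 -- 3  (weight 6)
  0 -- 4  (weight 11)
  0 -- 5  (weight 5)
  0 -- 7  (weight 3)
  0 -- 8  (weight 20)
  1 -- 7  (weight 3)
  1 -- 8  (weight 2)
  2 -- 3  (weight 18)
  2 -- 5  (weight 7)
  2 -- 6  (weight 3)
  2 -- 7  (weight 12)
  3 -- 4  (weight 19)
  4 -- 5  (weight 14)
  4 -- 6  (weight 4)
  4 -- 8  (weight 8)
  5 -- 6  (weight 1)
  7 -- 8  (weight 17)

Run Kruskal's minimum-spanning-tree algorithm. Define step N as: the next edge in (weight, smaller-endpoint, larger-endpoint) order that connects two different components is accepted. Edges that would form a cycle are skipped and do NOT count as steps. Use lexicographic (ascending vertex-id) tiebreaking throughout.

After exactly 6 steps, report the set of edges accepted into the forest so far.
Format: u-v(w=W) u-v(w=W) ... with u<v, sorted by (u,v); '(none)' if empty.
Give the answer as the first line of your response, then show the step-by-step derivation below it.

0-7(w=3) 1-7(w=3) 1-8(w=2) 2-6(w=3) 4-6(w=4) 5-6(w=1)

step 1: add edge 5-6 (w=1); MST = {5-6(w=1)}
step 2: add edge 1-8 (w=2); MST = {1-8(w=2) 5-6(w=1)}
step 3: add edge 0-7 (w=3); MST = {0-7(w=3) 1-8(w=2) 5-6(w=1)}
step 4: add edge 1-7 (w=3); MST = {0-7(w=3) 1-7(w=3) 1-8(w=2) 5-6(w=1)}
step 5: add edge 2-6 (w=3); MST = {0-7(w=3) 1-7(w=3) 1-8(w=2) 2-6(w=3) 5-6(w=1)}
step 6: add edge 4-6 (w=4); MST = {0-7(w=3) 1-7(w=3) 1-8(w=2) 2-6(w=3) 4-6(w=4) 5-6(w=1)}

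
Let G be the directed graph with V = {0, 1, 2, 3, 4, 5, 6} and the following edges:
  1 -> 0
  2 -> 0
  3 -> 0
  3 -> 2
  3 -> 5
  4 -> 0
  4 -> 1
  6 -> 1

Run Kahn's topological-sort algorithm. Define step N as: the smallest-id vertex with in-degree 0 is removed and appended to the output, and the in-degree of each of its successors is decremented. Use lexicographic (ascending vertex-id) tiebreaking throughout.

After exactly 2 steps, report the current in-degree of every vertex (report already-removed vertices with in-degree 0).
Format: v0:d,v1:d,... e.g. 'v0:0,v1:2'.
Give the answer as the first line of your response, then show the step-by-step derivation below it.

v0:2,v1:2,v2:0,v3:0,v4:0,v5:0,v6:0

step 1: output 3; order=[3]; indeg=(3,2,0,0,0,0,0)
step 2: output 2; order=[3,2]; indeg=(2,2,0,0,0,0,0)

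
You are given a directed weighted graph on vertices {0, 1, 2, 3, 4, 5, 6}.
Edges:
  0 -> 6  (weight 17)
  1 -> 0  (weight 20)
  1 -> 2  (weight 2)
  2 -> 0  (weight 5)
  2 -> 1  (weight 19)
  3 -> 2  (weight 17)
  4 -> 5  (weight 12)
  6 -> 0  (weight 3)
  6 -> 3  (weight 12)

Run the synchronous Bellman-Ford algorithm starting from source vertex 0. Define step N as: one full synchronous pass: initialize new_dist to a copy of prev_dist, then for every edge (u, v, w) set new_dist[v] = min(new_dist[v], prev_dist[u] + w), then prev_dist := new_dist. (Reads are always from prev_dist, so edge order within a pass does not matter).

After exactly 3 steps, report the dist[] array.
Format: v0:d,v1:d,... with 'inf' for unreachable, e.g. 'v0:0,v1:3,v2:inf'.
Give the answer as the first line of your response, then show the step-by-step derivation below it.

v0:0,v1:inf,v2:46,v3:29,v4:inf,v5:inf,v6:17

step 1: dist = v0:0,v1:inf,v2:inf,v3:inf,v4:inf,v5:inf,v6:17
step 2: dist = v0:0,v1:inf,v2:inf,v3:29,v4:inf,v5:inf,v6:17
step 3: dist = v0:0,v1:inf,v2:46,v3:29,v4:inf,v5:inf,v6:17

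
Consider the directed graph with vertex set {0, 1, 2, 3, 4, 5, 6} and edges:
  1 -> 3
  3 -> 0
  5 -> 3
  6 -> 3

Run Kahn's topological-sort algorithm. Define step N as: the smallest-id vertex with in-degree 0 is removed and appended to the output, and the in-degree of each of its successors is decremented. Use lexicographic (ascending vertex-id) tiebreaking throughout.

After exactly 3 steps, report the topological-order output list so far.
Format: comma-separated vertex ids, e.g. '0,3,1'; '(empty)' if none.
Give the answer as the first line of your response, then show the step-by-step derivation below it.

1,2,4

step 1: output 1; order=[1]; indeg=(1,0,0,2,0,0,0)
step 2: output 2; order=[1,2]; indeg=(1,0,0,2,0,0,0)
step 3: output 4; order=[1,2,4]; indeg=(1,0,0,2,0,0,0)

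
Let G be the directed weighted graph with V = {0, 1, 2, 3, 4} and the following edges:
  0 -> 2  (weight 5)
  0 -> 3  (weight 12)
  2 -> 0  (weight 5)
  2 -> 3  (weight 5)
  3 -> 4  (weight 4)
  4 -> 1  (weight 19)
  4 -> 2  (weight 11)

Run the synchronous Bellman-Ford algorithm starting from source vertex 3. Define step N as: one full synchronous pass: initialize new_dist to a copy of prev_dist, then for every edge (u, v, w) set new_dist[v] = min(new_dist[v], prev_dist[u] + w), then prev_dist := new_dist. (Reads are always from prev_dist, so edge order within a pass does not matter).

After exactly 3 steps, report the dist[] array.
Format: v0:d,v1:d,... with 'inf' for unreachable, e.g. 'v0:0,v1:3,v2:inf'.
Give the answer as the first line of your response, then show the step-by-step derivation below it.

v0:20,v1:23,v2:15,v3:0,v4:4

step 1: dist = v0:inf,v1:inf,v2:inf,v3:0,v4:4
step 2: dist = v0:inf,v1:23,v2:15,v3:0,v4:4
step 3: dist = v0:20,v1:23,v2:15,v3:0,v4:4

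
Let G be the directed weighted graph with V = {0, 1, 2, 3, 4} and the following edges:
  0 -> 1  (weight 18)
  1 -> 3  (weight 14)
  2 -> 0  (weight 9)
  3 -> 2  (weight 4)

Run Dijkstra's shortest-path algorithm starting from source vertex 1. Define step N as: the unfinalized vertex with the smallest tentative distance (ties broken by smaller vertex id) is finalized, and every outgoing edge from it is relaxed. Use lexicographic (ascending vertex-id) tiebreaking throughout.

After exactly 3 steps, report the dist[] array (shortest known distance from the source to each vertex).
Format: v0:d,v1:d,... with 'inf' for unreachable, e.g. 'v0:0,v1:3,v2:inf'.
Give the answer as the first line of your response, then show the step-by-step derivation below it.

v0:27,v1:0,v2:18,v3:14,v4:inf

step 1: dist = v0:inf,v1:0,v2:inf,v3:14,v4:inf
step 2: dist = v0:inf,v1:0,v2:18,v3:14,v4:inf
step 3: dist = v0:27,v1:0,v2:18,v3:14,v4:inf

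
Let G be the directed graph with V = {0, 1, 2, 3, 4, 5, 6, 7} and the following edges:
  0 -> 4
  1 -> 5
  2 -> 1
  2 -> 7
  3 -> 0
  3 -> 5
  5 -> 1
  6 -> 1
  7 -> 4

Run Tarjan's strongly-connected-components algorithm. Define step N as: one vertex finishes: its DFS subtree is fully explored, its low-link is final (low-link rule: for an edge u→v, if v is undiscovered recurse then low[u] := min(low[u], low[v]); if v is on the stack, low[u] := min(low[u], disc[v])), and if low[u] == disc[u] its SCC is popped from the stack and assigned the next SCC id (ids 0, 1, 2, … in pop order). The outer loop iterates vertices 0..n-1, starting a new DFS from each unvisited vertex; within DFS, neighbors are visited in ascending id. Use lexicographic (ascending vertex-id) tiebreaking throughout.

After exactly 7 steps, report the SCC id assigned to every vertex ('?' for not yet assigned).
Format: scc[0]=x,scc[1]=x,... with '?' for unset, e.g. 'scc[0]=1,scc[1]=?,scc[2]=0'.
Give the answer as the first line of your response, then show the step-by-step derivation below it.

scc[0]=1,scc[1]=2,scc[2]=4,scc[3]=5,scc[4]=0,scc[5]=2,scc[6]=?,scc[7]=3

step 1: low=(low[0]=0,low[1]=?,low[2]=?,low[3]=?,low[4]=1,low[5]=?,low[6]=?,low[7]=?); scc=(scc[0]=?,scc[1]=?,scc[2]=?,scc[3]=?,scc[4]=0,scc[5]=?,scc[6]=?,scc[7]=?)
step 2: low=(low[0]=0,low[1]=?,low[2]=?,low[3]=?,low[4]=1,low[5]=?,low[6]=?,low[7]=?); scc=(scc[0]=1,scc[1]=?,scc[2]=?,scc[3]=?,scc[4]=0,scc[5]=?,scc[6]=?,scc[7]=?)
step 3: low=(low[0]=0,low[1]=2,low[2]=?,low[3]=?,low[4]=1,low[5]=2,low[6]=?,low[7]=?); scc=(scc[0]=1,scc[1]=?,scc[2]=?,scc[3]=?,scc[4]=0,scc[5]=?,scc[6]=?,scc[7]=?)
step 4: low=(low[0]=0,low[1]=2,low[2]=?,low[3]=?,low[4]=1,low[5]=2,low[6]=?,low[7]=?); scc=(scc[0]=1,scc[1]=2,scc[2]=?,scc[3]=?,scc[4]=0,scc[5]=2,scc[6]=?,scc[7]=?)
step 5: low=(low[0]=0,low[1]=2,low[2]=4,low[3]=?,low[4]=1,low[5]=2,low[6]=?,low[7]=5); scc=(scc[0]=1,scc[1]=2,scc[2]=?,scc[3]=?,scc[4]=0,scc[5]=2,scc[6]=?,scc[7]=3)
step 6: low=(low[0]=0,low[1]=2,low[2]=4,low[3]=?,low[4]=1,low[5]=2,low[6]=?,low[7]=5); scc=(scc[0]=1,scc[1]=2,scc[2]=4,scc[3]=?,scc[4]=0,scc[5]=2,scc[6]=?,scc[7]=3)
step 7: low=(low[0]=0,low[1]=2,low[2]=4,low[3]=6,low[4]=1,low[5]=2,low[6]=?,low[7]=5); scc=(scc[0]=1,scc[1]=2,scc[2]=4,scc[3]=5,scc[4]=0,scc[5]=2,scc[6]=?,scc[7]=3)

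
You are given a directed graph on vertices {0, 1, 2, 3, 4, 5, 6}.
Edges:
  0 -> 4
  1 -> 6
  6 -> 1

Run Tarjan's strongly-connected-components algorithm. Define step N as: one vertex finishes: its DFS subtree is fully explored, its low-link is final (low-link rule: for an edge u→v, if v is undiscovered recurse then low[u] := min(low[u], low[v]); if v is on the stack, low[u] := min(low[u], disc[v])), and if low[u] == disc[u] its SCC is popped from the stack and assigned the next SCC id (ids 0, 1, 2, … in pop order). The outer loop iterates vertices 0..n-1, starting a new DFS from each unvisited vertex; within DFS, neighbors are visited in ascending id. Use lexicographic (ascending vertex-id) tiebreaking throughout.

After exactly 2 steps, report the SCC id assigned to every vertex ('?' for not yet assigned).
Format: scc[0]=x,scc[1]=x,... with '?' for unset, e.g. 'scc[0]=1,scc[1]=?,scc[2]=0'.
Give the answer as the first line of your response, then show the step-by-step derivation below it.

scc[0]=1,scc[1]=?,scc[2]=?,scc[3]=?,scc[4]=0,scc[5]=?,scc[6]=?

step 1: low=(low[0]=0,low[1]=?,low[2]=?,low[3]=?,low[4]=1,low[5]=?,low[6]=?); scc=(scc[0]=?,scc[1]=?,scc[2]=?,scc[3]=?,scc[4]=0,scc[5]=?,scc[6]=?)
step 2: low=(low[0]=0,low[1]=?,low[2]=?,low[3]=?,low[4]=1,low[5]=?,low[6]=?); scc=(scc[0]=1,scc[1]=?,scc[2]=?,scc[3]=?,scc[4]=0,scc[5]=?,scc[6]=?)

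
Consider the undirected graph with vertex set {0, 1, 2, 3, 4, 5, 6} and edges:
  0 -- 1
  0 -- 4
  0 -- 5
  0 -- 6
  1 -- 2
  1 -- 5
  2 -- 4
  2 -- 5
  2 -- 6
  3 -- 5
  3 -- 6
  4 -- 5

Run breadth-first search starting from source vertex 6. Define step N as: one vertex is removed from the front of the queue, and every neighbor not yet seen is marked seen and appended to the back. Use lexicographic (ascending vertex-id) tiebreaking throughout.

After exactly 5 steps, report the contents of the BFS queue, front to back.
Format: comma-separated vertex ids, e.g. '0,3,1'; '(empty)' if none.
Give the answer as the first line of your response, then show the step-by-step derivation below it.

4,5

step 1: dequeue 6; queue=[0,2,3]; order=6
step 2: dequeue 0; queue=[2,3,1,4,5]; order=6,0
step 3: dequeue 2; queue=[3,1,4,5]; order=6,0,2
step 4: dequeue 3; queue=[1,4,5]; order=6,0,2,3
step 5: dequeue 1; queue=[4,5]; order=6,0,2,3,1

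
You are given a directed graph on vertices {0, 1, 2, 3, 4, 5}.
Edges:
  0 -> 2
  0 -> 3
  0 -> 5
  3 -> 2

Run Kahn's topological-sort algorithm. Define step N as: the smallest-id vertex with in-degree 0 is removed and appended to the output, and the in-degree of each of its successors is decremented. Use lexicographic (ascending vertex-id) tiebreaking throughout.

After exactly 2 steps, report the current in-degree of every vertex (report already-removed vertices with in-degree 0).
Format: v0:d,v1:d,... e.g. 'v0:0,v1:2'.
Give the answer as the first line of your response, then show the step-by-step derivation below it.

v0:0,v1:0,v2:1,v3:0,v4:0,v5:0

step 1: output 0; order=[0]; indeg=(0,0,1,0,0,0)
step 2: output 1; order=[0,1]; indeg=(0,0,1,0,0,0)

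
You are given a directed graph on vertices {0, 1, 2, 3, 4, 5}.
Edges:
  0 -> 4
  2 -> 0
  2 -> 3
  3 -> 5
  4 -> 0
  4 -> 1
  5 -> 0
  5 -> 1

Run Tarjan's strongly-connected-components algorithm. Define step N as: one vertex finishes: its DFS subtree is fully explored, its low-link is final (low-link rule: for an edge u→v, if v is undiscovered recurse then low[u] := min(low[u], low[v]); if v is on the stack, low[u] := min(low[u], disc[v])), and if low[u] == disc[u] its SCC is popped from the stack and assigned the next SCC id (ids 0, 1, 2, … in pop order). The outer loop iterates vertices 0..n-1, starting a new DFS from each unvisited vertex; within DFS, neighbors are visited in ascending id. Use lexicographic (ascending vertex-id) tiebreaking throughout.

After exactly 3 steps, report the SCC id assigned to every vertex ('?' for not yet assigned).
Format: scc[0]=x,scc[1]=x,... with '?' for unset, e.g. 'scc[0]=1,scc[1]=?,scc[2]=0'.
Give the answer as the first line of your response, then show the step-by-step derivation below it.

scc[0]=1,scc[1]=0,scc[2]=?,scc[3]=?,scc[4]=1,scc[5]=?

step 1: low=(low[0]=0,low[1]=2,low[2]=?,low[3]=?,low[4]=0,low[5]=?); scc=(scc[0]=?,scc[1]=0,scc[2]=?,scc[3]=?,scc[4]=?,scc[5]=?)
step 2: low=(low[0]=0,low[1]=2,low[2]=?,low[3]=?,low[4]=0,low[5]=?); scc=(scc[0]=?,scc[1]=0,scc[2]=?,scc[3]=?,scc[4]=?,scc[5]=?)
step 3: low=(low[0]=0,low[1]=2,low[2]=?,low[3]=?,low[4]=0,low[5]=?); scc=(scc[0]=1,scc[1]=0,scc[2]=?,scc[3]=?,scc[4]=1,scc[5]=?)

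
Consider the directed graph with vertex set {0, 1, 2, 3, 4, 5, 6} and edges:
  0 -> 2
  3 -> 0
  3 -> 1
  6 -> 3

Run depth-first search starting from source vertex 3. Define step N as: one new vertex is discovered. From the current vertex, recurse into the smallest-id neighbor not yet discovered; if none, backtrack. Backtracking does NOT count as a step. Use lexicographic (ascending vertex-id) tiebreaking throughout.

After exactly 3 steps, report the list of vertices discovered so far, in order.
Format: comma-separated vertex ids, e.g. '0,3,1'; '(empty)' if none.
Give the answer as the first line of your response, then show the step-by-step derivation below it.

3,0,2

step 1: discover 3; path=3; order=3
step 2: discover 0; path=3>0; order=3,0
step 3: discover 2; path=3>0>2; order=3,0,2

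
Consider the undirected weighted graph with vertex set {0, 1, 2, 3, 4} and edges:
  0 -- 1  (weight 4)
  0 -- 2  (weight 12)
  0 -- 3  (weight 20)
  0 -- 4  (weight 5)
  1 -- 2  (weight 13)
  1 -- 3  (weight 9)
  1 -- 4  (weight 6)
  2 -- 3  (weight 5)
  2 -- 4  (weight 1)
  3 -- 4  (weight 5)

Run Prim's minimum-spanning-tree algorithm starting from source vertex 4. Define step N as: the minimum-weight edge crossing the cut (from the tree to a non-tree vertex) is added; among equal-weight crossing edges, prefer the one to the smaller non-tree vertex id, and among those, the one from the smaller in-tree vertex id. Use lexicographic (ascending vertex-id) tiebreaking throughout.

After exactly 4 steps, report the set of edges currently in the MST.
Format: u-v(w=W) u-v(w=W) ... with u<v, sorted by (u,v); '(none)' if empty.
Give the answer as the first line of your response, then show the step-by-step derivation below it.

0-1(w=4) 0-4(w=5) 2-3(w=5) 2-4(w=1)

step 1: add edge 2-4 (w=1); MST = {2-4(w=1)}
step 2: add edge 0-4 (w=5); MST = {0-4(w=5) 2-4(w=1)}
step 3: add edge 0-1 (w=4); MST = {0-1(w=4) 0-4(w=5) 2-4(w=1)}
step 4: add edge 2-3 (w=5); MST = {0-1(w=4) 0-4(w=5) 2-3(w=5) 2-4(w=1)}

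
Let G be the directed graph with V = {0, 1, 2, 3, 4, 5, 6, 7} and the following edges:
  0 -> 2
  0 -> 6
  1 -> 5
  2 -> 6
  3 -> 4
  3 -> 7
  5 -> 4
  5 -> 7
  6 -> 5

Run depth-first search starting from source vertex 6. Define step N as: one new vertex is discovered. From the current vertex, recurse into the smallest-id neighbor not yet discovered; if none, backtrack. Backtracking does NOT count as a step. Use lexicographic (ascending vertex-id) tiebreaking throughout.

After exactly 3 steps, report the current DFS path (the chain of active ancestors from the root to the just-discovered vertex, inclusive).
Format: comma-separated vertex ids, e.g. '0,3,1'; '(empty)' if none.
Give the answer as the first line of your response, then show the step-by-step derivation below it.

6,5,4

step 1: discover 6; path=6; order=6
step 2: discover 5; path=6>5; order=6,5
step 3: discover 4; path=6>5>4; order=6,5,4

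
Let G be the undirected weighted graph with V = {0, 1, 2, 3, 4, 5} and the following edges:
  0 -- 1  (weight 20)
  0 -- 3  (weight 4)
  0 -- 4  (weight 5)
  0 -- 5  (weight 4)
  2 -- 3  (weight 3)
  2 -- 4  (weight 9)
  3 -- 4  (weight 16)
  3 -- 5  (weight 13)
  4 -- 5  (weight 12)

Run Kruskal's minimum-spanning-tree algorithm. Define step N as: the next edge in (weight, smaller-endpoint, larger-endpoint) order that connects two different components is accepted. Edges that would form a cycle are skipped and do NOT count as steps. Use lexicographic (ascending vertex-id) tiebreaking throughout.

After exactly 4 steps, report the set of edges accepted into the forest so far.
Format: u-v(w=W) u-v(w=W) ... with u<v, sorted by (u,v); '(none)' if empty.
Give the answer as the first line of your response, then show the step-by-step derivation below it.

0-3(w=4) 0-4(w=5) 0-5(w=4) 2-3(w=3)

step 1: add edge 2-3 (w=3); MST = {2-3(w=3)}
step 2: add edge 0-3 (w=4); MST = {0-3(w=4) 2-3(w=3)}
step 3: add edge 0-5 (w=4); MST = {0-3(w=4) 0-5(w=4) 2-3(w=3)}
step 4: add edge 0-4 (w=5); MST = {0-3(w=4) 0-4(w=5) 0-5(w=4) 2-3(w=3)}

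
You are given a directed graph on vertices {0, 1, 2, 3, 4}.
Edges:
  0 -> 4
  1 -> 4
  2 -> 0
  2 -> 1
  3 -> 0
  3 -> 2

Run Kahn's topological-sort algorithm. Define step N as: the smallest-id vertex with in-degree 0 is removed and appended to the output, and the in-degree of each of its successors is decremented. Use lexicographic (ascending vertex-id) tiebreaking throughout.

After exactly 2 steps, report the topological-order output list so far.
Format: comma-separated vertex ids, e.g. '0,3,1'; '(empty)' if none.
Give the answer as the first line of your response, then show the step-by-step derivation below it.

3,2

step 1: output 3; order=[3]; indeg=(1,1,0,0,2)
step 2: output 2; order=[3,2]; indeg=(0,0,0,0,2)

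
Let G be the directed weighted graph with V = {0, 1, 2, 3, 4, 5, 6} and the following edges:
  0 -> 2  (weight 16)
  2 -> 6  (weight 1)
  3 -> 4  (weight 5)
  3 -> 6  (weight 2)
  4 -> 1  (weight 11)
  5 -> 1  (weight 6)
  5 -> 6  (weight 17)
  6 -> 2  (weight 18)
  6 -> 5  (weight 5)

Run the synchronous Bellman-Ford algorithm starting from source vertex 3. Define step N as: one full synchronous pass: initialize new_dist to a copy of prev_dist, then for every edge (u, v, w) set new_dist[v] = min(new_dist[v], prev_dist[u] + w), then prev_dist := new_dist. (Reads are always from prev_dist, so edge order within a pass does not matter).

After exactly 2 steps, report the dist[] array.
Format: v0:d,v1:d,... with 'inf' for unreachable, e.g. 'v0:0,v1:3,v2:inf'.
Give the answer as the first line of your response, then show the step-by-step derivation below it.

v0:inf,v1:16,v2:20,v3:0,v4:5,v5:7,v6:2

step 1: dist = v0:inf,v1:inf,v2:inf,v3:0,v4:5,v5:inf,v6:2
step 2: dist = v0:inf,v1:16,v2:20,v3:0,v4:5,v5:7,v6:2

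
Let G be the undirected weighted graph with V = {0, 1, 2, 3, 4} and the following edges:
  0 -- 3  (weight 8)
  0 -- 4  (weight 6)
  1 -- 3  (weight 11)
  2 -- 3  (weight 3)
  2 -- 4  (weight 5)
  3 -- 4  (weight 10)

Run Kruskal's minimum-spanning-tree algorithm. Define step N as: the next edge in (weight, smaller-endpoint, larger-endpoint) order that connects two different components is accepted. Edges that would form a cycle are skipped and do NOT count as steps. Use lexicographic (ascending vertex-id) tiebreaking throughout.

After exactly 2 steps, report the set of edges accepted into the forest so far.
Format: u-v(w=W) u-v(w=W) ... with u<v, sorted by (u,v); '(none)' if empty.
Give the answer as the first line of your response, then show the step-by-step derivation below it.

2-3(w=3) 2-4(w=5)

step 1: add edge 2-3 (w=3); MST = {2-3(w=3)}
step 2: add edge 2-4 (w=5); MST = {2-3(w=3) 2-4(w=5)}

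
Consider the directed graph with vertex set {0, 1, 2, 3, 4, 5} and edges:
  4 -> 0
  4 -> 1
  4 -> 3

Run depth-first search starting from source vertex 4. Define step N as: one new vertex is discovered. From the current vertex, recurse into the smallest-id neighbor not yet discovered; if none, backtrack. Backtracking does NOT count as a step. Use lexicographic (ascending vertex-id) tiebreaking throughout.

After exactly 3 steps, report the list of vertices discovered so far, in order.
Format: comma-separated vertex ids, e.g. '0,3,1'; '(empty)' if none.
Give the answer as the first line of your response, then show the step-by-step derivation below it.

4,0,1

step 1: discover 4; path=4; order=4
step 2: discover 0; path=4>0; order=4,0
step 3: discover 1; path=4>1; order=4,0,1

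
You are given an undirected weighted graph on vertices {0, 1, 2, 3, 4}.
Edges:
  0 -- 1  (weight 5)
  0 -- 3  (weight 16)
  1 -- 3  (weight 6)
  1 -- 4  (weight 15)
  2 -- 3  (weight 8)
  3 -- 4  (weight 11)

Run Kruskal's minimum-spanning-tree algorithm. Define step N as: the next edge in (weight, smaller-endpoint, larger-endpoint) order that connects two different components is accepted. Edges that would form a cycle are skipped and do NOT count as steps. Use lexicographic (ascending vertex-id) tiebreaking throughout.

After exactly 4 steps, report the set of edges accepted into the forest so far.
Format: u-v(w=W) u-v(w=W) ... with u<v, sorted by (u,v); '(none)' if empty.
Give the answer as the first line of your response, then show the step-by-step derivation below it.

0-1(w=5) 1-3(w=6) 2-3(w=8) 3-4(w=11)

step 1: add edge 0-1 (w=5); MST = {0-1(w=5)}
step 2: add edge 1-3 (w=6); MST = {0-1(w=5) 1-3(w=6)}
step 3: add edge 2-3 (w=8); MST = {0-1(w=5) 1-3(w=6) 2-3(w=8)}
step 4: add edge 3-4 (w=11); MST = {0-1(w=5) 1-3(w=6) 2-3(w=8) 3-4(w=11)}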